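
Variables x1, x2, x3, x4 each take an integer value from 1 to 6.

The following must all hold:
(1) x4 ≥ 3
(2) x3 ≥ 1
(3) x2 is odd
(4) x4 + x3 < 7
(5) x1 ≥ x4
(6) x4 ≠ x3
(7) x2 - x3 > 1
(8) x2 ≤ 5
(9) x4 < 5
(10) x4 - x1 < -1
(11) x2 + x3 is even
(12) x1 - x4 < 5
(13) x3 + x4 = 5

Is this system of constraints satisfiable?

One satisfying assignment is x1 = 6, x2 = 5, x3 = 1, x4 = 4.
For the less obvious constraints — constraint 4: x4 + x3 = 5; constraint 7: x2 - x3 = 4 — and the others hold by inspection.

Satisfiable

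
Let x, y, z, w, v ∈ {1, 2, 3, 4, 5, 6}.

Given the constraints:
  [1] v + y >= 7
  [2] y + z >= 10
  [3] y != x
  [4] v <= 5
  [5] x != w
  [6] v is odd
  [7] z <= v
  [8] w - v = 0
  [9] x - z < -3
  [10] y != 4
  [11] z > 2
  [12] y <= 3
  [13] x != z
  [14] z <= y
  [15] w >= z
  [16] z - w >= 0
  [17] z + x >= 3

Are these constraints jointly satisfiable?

From constraint 12: y ≤ 3. From constraints 4 and 7: z ≤ v ≤ 5. Hence y + z ≤ 8. But constraint 2 requires y + z ≥ 10, and 10 > 8. Contradiction.

Unsatisfiable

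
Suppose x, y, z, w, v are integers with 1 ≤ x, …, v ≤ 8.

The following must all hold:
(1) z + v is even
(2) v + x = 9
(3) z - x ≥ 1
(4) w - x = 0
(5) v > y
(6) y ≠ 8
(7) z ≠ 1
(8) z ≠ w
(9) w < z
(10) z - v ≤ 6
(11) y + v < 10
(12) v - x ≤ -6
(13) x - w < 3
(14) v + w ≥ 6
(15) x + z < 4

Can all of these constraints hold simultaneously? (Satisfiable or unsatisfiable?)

Unsatisfiable

Constraints 3, 10, and 12 give z − x ≥ 1, x − v ≥ 6, v − z ≥ -6.
Adding all 3 inequalities: the left sides telescope to 0, and the right sides sum to 1 + 6 + (-6) = 1. So 0 ≥ 1, which is false.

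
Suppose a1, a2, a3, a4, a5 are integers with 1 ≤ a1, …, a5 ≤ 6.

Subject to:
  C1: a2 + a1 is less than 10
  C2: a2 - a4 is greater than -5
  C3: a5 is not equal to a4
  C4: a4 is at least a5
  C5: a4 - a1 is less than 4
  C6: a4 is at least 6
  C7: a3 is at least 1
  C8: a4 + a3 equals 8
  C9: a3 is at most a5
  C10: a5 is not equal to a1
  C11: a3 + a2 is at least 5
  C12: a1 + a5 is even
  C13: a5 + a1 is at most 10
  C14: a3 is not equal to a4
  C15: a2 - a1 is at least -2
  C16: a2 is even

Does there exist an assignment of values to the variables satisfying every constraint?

Satisfiable

One satisfying assignment is a1 = 3, a2 = 4, a3 = 2, a4 = 6, a5 = 5.
For the less obvious constraints — constraint 1: a2 + a1 = 7; constraint 2: a2 - a4 = -2; constraint 5: a4 - a1 = 3 — and the others hold by inspection.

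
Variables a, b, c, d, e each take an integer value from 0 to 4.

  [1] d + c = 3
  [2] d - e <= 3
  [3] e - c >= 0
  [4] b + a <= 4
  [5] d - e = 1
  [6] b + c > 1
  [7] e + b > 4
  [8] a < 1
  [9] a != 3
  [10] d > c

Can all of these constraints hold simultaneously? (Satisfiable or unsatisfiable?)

Setting (a, b, c, d, e) = (0, 4, 0, 3, 2) satisfies everything: constraint 1: d + c = 3; constraint 2: d - e = 1; constraint 3: e - c = 2, and the others follow.

Satisfiable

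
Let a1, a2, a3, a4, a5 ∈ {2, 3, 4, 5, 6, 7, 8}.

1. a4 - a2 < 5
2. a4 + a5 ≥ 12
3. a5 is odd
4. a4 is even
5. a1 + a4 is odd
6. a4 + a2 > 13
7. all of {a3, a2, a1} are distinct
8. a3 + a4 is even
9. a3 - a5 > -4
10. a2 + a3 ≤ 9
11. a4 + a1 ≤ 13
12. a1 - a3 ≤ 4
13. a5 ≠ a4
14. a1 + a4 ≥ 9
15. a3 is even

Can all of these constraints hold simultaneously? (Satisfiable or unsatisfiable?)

Satisfiable

Take a1 = 3, a2 = 6, a3 = 2, a4 = 8, a5 = 5. Then constraint 1: a4 - a2 = 2; constraint 2: a4 + a5 = 13, and every other listed constraint is also met.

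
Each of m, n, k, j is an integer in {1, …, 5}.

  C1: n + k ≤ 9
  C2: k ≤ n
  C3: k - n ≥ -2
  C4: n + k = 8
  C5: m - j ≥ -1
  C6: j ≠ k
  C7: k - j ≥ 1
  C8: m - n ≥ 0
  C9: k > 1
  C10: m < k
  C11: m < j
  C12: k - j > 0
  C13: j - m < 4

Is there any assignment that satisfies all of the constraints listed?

Constraints 2, 8, 11, and 12 give n ≤ m, m < j, j < k, k ≤ n. Chaining: n ≤ m < j < k ≤ n, which forces n < n — impossible.

Unsatisfiable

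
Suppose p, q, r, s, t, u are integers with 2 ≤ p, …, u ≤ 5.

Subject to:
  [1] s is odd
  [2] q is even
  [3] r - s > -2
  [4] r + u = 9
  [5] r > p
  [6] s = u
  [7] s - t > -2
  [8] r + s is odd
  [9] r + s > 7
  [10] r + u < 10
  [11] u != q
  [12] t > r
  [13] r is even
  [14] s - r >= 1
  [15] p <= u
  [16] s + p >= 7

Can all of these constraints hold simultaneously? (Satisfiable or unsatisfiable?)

Satisfiable

One satisfying assignment is p = 2, q = 4, r = 4, s = 5, t = 5, u = 5.
For the less obvious constraints — constraint 3: r - s = -1; constraint 4: r + u = 9; constraint 7: s - t = 0 — and the others hold by inspection.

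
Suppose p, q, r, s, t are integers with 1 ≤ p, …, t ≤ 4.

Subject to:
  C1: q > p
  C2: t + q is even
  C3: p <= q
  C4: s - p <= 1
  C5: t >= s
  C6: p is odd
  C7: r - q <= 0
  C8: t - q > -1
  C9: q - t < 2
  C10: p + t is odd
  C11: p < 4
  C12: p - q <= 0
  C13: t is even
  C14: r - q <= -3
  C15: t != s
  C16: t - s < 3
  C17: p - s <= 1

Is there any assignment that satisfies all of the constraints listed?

Try p = 3, q = 4, r = 1, s = 2, t = 4.
Check constraint 4: s - p = -1; constraint 7: r - q = -3. The remaining constraints are straightforward to verify.

Satisfiable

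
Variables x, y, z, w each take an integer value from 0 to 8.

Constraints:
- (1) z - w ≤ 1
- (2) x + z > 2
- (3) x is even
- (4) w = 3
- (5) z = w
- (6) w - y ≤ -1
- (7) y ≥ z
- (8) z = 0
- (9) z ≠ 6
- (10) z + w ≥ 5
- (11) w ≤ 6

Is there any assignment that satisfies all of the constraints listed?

Constraint 8 fixes z = 0 and constraint 4 fixes w = 3, but constraint 5 requires z = w. Since 0 ≠ 3, contradiction.

Unsatisfiable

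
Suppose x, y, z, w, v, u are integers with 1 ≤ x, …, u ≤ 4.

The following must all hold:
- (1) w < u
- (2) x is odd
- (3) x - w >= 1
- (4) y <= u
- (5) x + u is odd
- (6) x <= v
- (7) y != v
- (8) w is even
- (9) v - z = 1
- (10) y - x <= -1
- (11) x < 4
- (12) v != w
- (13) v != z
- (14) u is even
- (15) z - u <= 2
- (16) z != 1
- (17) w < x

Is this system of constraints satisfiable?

Satisfiable

The assignment x = 3, y = 1, z = 3, w = 2, v = 4, u = 4 works:
  constraint 3 holds since x - w = 1.
  constraint 9 holds since v - z = 1.
The rest check out directly.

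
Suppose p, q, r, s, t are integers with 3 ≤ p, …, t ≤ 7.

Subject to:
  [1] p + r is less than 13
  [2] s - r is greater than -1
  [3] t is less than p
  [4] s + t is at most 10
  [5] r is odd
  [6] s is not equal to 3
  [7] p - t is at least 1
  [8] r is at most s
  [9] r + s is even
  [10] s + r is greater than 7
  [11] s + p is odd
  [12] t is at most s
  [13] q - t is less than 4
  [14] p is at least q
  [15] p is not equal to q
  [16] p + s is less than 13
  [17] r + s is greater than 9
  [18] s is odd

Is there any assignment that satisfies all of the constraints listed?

The assignment p = 6, q = 5, r = 5, s = 5, t = 4 works:
  constraint 1 holds since p + r = 11.
  constraint 2 holds since s - r = 0.
The rest check out directly.

Satisfiable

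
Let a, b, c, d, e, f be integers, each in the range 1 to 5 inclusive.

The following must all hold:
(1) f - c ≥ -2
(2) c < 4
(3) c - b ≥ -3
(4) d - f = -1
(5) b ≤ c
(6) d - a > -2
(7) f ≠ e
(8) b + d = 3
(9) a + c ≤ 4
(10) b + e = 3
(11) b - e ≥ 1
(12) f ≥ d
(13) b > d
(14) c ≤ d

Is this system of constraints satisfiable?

Unsatisfiable

Constraints 5, 13, and 14 give c ≤ d, d < b, b ≤ c. Chaining: c ≤ d < b ≤ c, which forces c < c — impossible.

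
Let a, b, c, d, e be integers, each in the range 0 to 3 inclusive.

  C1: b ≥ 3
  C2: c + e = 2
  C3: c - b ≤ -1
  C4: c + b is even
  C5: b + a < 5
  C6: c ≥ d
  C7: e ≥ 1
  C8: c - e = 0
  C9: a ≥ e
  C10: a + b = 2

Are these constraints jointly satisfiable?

From constraints 7 and 9: a ≥ e ≥ 1. From constraint 1: b ≥ 3. Hence a + b ≥ 4. But constraint 10 requires a + b = 2, and 2 < 4. Contradiction.

Unsatisfiable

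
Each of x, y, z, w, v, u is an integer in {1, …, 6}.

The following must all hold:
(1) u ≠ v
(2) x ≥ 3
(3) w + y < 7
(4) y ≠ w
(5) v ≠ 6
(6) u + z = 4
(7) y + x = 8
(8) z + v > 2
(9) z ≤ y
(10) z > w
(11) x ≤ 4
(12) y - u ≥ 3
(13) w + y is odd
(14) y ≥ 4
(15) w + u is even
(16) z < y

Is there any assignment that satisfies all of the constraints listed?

Try x = 4, y = 4, z = 3, w = 1, v = 2, u = 1.
Check constraint 3: w + y = 5; constraint 6: u + z = 4. The remaining constraints are straightforward to verify.

Satisfiable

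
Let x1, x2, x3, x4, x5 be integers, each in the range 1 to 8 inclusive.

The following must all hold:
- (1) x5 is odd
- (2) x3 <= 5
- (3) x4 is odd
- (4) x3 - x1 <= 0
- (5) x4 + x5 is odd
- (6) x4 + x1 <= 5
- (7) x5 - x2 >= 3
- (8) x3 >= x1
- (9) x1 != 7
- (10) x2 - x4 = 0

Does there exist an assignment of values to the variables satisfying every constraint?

Constraint 3 makes x4 odd and constraint 1 makes x5 odd, so x4 + x5 must be even. Constraint 5 says x4 + x5 is odd — contradiction.

Unsatisfiable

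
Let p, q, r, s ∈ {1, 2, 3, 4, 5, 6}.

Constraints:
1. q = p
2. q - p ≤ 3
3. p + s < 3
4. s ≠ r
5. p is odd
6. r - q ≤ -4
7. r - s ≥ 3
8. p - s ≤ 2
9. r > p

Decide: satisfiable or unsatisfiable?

Constraints 2, 6, 7, and 8 give s − p ≥ -2, p − q ≥ -3, q − r ≥ 4, r − s ≥ 3.
Adding all 4 inequalities: the left sides telescope to 0, and the right sides sum to (-2) + (-3) + 4 + 3 = 2. So 0 ≥ 2, which is false.

Unsatisfiable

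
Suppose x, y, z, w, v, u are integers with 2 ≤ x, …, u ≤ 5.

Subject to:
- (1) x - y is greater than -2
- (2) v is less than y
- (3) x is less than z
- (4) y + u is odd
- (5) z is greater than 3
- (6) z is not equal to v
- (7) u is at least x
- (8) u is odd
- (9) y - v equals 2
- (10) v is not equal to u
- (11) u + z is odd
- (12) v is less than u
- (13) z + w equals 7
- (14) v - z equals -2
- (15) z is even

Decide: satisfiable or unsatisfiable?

Setting (x, y, z, w, v, u) = (3, 4, 4, 3, 2, 5) satisfies everything: constraint 1: x - y = -1; constraint 9: y - v = 2, and the others follow.

Satisfiable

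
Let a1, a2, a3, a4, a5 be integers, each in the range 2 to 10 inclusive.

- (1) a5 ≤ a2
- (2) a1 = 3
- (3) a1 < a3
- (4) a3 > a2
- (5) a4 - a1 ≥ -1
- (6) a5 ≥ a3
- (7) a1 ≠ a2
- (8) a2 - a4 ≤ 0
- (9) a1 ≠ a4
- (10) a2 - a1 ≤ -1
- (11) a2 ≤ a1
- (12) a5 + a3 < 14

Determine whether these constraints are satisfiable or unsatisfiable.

Constraints 1, 3, 6, and 10 give a1 < a3, a3 ≤ a5, a5 ≤ a2, a2 < a1. Chaining: a1 < a3 ≤ a5 ≤ a2 < a1, which forces a1 < a1 — impossible.

Unsatisfiable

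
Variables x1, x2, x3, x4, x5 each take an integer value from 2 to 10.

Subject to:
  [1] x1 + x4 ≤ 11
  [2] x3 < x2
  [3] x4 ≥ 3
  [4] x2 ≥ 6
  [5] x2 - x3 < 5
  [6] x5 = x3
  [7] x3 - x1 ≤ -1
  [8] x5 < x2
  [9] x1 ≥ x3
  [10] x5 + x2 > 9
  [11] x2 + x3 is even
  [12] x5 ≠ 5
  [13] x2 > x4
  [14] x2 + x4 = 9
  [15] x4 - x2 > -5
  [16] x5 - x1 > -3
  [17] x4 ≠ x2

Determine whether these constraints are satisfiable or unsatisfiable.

Satisfiable

One satisfying assignment is x1 = 6, x2 = 6, x3 = 4, x4 = 3, x5 = 4.
For the less obvious constraints — constraint 1: x1 + x4 = 9; constraint 5: x2 - x3 = 2; constraint 7: x3 - x1 = -2 — and the others hold by inspection.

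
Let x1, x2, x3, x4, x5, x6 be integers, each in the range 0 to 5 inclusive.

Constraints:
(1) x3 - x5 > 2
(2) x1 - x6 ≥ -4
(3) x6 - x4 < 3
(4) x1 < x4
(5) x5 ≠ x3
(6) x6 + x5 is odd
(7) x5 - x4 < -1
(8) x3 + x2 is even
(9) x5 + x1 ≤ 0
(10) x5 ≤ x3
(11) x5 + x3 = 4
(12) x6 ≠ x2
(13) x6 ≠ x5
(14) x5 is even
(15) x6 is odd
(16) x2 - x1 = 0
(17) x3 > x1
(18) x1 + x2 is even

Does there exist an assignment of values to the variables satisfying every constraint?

The assignment x1 = 0, x2 = 0, x3 = 4, x4 = 2, x5 = 0, x6 = 3 works:
  constraint 1 holds since x3 - x5 = 4.
  constraint 2 holds since x1 - x6 = -3.
The rest check out directly.

Satisfiable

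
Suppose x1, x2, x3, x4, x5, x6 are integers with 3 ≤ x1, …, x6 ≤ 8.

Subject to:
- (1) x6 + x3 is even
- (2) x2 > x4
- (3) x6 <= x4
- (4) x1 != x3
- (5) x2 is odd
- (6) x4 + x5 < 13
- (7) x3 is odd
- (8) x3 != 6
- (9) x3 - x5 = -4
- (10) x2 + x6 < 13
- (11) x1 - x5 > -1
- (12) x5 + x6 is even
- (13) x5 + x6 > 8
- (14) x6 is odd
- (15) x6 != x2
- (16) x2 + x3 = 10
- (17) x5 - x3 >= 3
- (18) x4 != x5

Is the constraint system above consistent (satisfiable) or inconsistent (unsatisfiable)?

Setting (x1, x2, x3, x4, x5, x6) = (8, 7, 3, 5, 7, 3) satisfies everything: constraint 6: x4 + x5 = 12; constraint 9: x3 - x5 = -4, and the others follow.

Satisfiable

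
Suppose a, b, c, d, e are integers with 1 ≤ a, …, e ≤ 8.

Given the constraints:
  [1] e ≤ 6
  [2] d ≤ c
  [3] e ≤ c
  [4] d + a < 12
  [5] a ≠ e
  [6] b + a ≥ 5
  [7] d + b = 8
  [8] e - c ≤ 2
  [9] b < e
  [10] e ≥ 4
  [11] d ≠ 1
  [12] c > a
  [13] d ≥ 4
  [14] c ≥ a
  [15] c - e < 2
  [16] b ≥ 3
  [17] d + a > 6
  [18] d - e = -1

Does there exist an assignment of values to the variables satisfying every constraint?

Satisfiable

The assignment a = 4, b = 3, c = 7, d = 5, e = 6 works:
  constraint 4 holds since d + a = 9.
  constraint 6 holds since b + a = 7.
  constraint 7 holds since d + b = 8.
The rest check out directly.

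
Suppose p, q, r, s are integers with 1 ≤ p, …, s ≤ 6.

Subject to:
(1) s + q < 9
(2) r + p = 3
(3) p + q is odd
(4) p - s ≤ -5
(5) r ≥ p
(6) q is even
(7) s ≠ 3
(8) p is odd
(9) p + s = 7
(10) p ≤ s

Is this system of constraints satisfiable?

Setting (p, q, r, s) = (1, 2, 2, 6) satisfies everything: constraint 1: s + q = 8; constraint 2: r + p = 3, and the others follow.

Satisfiable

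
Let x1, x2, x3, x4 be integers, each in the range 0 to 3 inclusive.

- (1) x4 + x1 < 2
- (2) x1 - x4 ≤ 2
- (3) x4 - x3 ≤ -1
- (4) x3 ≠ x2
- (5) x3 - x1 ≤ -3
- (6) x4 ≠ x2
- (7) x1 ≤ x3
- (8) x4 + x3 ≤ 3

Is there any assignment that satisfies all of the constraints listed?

Unsatisfiable

Constraints 2, 3, and 5 give x3 − x4 ≥ 1, x4 − x1 ≥ -2, x1 − x3 ≥ 3.
Adding all 3 inequalities: the left sides telescope to 0, and the right sides sum to 1 + (-2) + 3 = 2. So 0 ≥ 2, which is false.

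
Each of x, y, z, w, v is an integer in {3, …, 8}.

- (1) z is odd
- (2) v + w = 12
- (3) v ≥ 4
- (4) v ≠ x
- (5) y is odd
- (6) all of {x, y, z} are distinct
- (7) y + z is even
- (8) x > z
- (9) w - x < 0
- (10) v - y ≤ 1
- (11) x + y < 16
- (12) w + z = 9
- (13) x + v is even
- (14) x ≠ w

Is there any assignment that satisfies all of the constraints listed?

The assignment x = 8, y = 7, z = 3, w = 6, v = 6 works:
  constraint 2 holds since v + w = 12.
  constraint 9 holds since w - x = -2.
  constraint 10 holds since v - y = -1.
The rest check out directly.

Satisfiable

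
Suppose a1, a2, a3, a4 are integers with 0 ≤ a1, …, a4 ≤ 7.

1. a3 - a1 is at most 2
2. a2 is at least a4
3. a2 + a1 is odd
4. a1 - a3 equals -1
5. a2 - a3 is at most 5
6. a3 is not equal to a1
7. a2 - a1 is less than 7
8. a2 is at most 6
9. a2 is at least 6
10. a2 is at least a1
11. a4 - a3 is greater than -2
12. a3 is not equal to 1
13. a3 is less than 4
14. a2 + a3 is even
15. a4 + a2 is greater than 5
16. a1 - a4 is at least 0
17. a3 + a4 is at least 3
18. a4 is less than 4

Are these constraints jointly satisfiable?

Satisfiable

The assignment a1 = 1, a2 = 6, a3 = 2, a4 = 1 works:
  constraint 1 holds since a3 - a1 = 1.
  constraint 4 holds since a1 - a3 = -1.
  constraint 5 holds since a2 - a3 = 4.
The rest check out directly.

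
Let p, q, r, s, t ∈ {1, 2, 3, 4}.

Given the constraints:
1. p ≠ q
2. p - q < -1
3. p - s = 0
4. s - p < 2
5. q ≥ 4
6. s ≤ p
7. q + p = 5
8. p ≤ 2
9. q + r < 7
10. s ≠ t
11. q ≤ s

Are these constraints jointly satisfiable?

Unsatisfiable

From constraints 5 and 11: s ≥ q and q ≥ 4, so s ≥ 4. From constraints 6 and 8: s ≤ p and p ≤ 2, so s ≤ 2. But 2 < 4, so no value of s works.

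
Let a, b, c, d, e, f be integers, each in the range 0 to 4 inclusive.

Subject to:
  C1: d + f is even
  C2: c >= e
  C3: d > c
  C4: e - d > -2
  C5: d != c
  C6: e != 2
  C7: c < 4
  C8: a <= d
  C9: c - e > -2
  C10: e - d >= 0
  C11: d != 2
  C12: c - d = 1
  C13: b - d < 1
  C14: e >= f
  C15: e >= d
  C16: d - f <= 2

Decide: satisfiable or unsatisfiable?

Constraints 2, 3, and 10 give e ≤ c, c < d, d ≤ e. Chaining: e ≤ c < d ≤ e, which forces e < e — impossible.

Unsatisfiable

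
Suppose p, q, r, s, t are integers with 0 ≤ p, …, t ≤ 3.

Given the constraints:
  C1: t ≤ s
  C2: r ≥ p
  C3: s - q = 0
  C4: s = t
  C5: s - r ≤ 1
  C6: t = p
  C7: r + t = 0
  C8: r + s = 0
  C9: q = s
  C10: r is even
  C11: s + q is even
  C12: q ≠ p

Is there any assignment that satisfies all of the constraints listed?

From constraints 4, 6, and 9, q = s = t = p, so q = p. But constraint 12 says q ≠ p. Contradiction.

Unsatisfiable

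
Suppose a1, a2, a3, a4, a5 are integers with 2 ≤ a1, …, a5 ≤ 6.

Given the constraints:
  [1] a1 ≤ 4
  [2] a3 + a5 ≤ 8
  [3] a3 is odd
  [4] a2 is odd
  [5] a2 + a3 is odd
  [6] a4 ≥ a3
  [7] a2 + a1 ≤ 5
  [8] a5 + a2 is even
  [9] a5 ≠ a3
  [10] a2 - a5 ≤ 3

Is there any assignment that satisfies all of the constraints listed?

Unsatisfiable

Constraint 4 makes a2 odd and constraint 3 makes a3 odd, so a2 + a3 must be even. Constraint 5 says a2 + a3 is odd — contradiction.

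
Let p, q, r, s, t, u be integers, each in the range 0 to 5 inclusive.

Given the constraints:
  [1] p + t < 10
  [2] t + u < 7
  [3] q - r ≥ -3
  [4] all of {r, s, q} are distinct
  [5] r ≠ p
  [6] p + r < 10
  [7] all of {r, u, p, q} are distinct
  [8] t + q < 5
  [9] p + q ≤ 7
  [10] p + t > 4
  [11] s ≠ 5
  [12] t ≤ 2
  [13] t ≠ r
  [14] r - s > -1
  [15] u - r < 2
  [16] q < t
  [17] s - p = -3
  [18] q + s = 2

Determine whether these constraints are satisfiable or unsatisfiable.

Take p = 5, q = 0, r = 3, s = 2, t = 2, u = 2. Then constraint 1: p + t = 7; constraint 2: t + u = 4, and every other listed constraint is also met.

Satisfiable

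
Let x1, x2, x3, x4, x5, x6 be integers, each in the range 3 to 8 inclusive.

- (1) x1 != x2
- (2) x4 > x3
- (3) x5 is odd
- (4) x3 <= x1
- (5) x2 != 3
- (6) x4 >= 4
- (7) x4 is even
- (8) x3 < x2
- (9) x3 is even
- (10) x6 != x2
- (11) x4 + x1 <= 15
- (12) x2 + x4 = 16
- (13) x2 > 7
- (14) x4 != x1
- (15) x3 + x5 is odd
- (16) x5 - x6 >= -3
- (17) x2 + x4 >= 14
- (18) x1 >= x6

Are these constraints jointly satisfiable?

One satisfying assignment is x1 = 6, x2 = 8, x3 = 4, x4 = 8, x5 = 3, x6 = 3.
For the less obvious constraints — constraint 11: x4 + x1 = 14; constraint 12: x2 + x4 = 16; constraint 16: x5 - x6 = 0 — and the others hold by inspection.

Satisfiable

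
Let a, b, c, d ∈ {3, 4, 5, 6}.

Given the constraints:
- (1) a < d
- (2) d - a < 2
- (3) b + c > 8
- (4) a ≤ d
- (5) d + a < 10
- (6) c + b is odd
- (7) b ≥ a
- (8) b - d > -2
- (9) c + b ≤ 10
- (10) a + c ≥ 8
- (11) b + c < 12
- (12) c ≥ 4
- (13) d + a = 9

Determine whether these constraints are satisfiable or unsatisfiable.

Satisfiable

Take a = 4, b = 4, c = 5, d = 5. Then constraint 2: d - a = 1; constraint 3: b + c = 9, and every other listed constraint is also met.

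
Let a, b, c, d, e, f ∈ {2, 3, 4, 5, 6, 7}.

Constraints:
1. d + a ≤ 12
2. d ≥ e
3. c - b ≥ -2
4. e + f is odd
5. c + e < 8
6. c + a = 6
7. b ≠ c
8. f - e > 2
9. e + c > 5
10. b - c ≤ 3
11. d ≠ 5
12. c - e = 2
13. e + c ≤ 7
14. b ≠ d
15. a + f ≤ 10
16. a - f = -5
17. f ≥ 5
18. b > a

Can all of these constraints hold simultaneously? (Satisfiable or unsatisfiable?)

Satisfiable

One satisfying assignment is a = 2, b = 6, c = 4, d = 7, e = 2, f = 7.
For the less obvious constraints — constraint 1: d + a = 9; constraint 3: c - b = -2; constraint 5: c + e = 6 — and the others hold by inspection.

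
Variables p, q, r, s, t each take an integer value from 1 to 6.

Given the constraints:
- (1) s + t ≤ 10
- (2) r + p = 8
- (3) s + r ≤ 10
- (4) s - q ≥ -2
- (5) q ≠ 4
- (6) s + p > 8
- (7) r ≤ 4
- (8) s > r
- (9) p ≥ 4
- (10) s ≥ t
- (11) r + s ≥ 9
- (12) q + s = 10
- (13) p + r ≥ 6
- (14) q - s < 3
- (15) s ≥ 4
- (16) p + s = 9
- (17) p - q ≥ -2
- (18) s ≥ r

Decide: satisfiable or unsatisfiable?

Satisfiable

One satisfying assignment is p = 4, q = 5, r = 4, s = 5, t = 5.
For the less obvious constraints — constraint 1: s + t = 10; constraint 2: r + p = 8 — and the others hold by inspection.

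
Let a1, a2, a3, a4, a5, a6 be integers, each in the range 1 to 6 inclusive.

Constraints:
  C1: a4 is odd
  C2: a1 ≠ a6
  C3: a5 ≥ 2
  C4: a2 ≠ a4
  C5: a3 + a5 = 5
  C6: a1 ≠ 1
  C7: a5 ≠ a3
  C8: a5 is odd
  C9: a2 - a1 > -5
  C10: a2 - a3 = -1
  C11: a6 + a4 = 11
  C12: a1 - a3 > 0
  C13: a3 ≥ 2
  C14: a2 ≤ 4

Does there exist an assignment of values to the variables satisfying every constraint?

Satisfiable

Take a1 = 3, a2 = 1, a3 = 2, a4 = 5, a5 = 3, a6 = 6. Then constraint 5: a3 + a5 = 5; constraint 9: a2 - a1 = -2, and every other listed constraint is also met.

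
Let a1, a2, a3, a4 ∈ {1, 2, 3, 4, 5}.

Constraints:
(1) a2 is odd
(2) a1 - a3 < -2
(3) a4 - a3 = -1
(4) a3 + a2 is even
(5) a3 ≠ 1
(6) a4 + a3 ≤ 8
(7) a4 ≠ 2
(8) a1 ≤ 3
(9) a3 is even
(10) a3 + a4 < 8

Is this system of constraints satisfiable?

Unsatisfiable

Constraint 9 makes a3 even and constraint 1 makes a2 odd, so a3 + a2 must be odd. Constraint 4 says a3 + a2 is even — contradiction.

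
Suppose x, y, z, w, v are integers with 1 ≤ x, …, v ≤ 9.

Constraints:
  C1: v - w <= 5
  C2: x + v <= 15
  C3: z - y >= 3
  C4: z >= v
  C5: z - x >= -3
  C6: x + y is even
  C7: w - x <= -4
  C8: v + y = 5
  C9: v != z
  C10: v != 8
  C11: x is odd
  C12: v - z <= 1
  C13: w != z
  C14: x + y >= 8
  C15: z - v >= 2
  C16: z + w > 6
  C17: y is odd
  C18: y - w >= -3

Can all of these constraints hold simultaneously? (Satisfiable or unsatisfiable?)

Setting (x, y, z, w, v) = (9, 1, 6, 2, 4) satisfies everything: constraint 1: v - w = 2; constraint 2: x + v = 13, and the others follow.

Satisfiable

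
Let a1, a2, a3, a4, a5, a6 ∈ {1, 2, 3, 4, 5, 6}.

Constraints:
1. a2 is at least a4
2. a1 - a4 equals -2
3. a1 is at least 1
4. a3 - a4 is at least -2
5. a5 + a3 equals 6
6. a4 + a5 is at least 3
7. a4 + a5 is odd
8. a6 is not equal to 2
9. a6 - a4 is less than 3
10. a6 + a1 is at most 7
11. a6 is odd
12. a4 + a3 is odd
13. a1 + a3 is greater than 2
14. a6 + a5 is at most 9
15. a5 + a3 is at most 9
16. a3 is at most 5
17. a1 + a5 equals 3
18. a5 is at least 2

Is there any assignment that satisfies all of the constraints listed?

Satisfiable

One satisfying assignment is a1 = 1, a2 = 6, a3 = 4, a4 = 3, a5 = 2, a6 = 5.
For the less obvious constraints — constraint 2: a1 - a4 = -2; constraint 4: a3 - a4 = 1; constraint 5: a5 + a3 = 6 — and the others hold by inspection.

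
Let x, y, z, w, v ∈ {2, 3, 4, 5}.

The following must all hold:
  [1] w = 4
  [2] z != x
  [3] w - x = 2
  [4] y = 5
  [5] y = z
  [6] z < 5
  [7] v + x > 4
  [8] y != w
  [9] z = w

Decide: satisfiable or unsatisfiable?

Constraint 4 fixes y = 5 and constraint 1 fixes w = 4. Constraints 5 and 9 give y = z = w, so y = w. But 5 ≠ 4 — contradiction.

Unsatisfiable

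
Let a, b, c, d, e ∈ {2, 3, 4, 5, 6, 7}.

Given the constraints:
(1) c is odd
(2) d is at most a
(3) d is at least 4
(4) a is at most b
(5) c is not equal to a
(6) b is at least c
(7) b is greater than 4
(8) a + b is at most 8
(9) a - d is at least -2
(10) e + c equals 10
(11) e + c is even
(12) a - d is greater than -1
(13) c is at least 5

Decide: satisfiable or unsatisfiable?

From constraints 2 and 3: a ≥ d ≥ 4. From constraints 6 and 13: b ≥ c ≥ 5. Hence a + b ≥ 9. But constraint 8 requires a + b ≤ 8, and 8 < 9. Contradiction.

Unsatisfiable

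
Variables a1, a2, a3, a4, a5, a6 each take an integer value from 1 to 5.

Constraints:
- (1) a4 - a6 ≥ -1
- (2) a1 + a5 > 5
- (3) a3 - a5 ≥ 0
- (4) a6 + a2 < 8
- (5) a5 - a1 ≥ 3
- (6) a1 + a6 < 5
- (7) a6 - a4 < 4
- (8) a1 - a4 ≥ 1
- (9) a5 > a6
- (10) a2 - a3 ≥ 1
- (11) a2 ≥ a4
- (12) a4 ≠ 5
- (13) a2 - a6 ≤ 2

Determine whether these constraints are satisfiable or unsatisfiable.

Unsatisfiable

Constraints 1, 3, 5, 8, 10, and 13 give a4 − a6 ≥ -1, a6 − a2 ≥ -2, a2 − a3 ≥ 1, a3 − a5 ≥ 0, a5 − a1 ≥ 3, a1 − a4 ≥ 1.
Adding all 6 inequalities: the left sides telescope to 0, and the right sides sum to (-1) + (-2) + 1 + 0 + 3 + 1 = 2. So 0 ≥ 2, which is false.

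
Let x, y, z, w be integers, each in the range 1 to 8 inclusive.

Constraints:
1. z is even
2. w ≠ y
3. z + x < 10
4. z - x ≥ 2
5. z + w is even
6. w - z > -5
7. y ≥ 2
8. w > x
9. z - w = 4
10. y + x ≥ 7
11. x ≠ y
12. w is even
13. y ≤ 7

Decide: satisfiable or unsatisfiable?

One satisfying assignment is x = 1, y = 6, z = 6, w = 2.
For the less obvious constraints — constraint 3: z + x = 7; constraint 4: z - x = 5; constraint 6: w - z = -4 — and the others hold by inspection.

Satisfiable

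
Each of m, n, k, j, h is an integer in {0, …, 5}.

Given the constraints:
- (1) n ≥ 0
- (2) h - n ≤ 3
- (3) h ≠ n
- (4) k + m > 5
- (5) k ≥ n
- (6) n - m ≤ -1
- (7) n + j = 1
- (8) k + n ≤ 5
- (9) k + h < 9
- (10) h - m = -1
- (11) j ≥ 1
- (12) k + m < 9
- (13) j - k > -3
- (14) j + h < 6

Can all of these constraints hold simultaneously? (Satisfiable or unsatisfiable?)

Satisfiable

The assignment m = 4, n = 0, k = 3, j = 1, h = 3 works:
  constraint 2 holds since h - n = 3.
  constraint 4 holds since k + m = 7.
The rest check out directly.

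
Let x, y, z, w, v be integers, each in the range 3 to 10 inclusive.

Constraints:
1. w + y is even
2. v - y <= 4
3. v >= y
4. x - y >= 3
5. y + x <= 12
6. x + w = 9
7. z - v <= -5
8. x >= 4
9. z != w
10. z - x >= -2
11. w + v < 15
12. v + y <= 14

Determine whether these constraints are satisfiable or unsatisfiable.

Unsatisfiable

Constraints 2, 4, 7, and 10 give v − z ≥ 5, z − x ≥ -2, x − y ≥ 3, y − v ≥ -4.
Adding all 4 inequalities: the left sides telescope to 0, and the right sides sum to 5 + (-2) + 3 + (-4) = 2. So 0 ≥ 2, which is false.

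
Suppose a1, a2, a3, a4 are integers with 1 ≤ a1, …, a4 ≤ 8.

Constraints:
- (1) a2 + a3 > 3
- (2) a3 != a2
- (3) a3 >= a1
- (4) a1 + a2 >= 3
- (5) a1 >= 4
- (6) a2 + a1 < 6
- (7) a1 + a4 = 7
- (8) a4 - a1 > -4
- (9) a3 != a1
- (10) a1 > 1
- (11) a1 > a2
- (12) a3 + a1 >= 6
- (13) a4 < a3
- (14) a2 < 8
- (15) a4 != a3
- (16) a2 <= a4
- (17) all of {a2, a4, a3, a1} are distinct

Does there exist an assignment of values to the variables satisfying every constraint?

Satisfiable

Setting (a1, a2, a3, a4) = (4, 1, 5, 3) satisfies everything: constraint 1: a2 + a3 = 6; constraint 4: a1 + a2 = 5, and the others follow.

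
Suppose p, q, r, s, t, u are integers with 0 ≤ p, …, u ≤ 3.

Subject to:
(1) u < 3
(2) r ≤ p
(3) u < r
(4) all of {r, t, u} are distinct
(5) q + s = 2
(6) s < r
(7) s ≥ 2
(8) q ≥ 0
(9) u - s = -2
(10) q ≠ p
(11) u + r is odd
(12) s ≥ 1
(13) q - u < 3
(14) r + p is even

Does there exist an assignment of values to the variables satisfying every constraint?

One satisfying assignment is p = 3, q = 0, r = 3, s = 2, t = 1, u = 0.
For the less obvious constraints — constraint 5: q + s = 2; constraint 9: u - s = -2 — and the others hold by inspection.

Satisfiable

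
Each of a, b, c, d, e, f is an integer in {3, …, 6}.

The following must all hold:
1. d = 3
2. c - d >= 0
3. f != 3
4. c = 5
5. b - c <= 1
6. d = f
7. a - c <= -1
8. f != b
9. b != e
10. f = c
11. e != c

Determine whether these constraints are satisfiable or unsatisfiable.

Unsatisfiable

Constraint 1 fixes d = 3 and constraint 4 fixes c = 5. Constraints 6 and 10 give d = f = c, so d = c. But 3 ≠ 5 — contradiction.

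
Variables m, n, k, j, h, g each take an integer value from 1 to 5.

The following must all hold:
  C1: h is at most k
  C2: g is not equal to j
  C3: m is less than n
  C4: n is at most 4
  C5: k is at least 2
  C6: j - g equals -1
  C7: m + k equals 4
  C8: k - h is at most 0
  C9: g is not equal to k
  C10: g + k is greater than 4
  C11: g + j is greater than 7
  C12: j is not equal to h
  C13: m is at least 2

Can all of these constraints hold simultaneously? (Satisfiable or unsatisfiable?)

One satisfying assignment is m = 2, n = 4, k = 2, j = 4, h = 2, g = 5.
For the less obvious constraints — constraint 6: j - g = -1; constraint 7: m + k = 4; constraint 8: k - h = 0 — and the others hold by inspection.

Satisfiable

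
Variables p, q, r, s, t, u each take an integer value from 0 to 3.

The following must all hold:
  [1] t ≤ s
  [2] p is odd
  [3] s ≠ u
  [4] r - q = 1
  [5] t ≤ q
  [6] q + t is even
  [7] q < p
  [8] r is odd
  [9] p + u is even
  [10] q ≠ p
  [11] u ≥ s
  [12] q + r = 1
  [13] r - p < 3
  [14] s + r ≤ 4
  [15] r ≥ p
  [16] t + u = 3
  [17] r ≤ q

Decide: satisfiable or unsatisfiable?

Constraints 7, 15, and 17 give p ≤ r, r ≤ q, q < p. Chaining: p ≤ r ≤ q < p, which forces p < p — impossible.

Unsatisfiable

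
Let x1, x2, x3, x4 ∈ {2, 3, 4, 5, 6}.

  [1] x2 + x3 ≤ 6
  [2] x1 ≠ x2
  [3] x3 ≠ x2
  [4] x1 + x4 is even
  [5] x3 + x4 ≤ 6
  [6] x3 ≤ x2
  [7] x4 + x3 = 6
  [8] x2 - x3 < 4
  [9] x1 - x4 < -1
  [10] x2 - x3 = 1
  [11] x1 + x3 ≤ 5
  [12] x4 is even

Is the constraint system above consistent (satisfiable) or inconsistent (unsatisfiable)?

Satisfiable

Take x1 = 2, x2 = 3, x3 = 2, x4 = 4. Then constraint 1: x2 + x3 = 5; constraint 5: x3 + x4 = 6, and every other listed constraint is also met.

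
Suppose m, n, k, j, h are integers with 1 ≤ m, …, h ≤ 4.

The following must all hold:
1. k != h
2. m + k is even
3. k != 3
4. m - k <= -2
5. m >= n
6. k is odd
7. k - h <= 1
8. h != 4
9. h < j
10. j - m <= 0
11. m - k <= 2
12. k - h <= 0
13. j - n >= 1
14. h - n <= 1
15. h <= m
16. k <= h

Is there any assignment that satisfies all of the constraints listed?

Constraints 4, 10, 12, 13, and 14 give m − j ≥ 0, j − n ≥ 1, n − h ≥ -1, h − k ≥ 0, k − m ≥ 2.
Adding all 5 inequalities: the left sides telescope to 0, and the right sides sum to 0 + 1 + (-1) + 0 + 2 = 2. So 0 ≥ 2, which is false.

Unsatisfiable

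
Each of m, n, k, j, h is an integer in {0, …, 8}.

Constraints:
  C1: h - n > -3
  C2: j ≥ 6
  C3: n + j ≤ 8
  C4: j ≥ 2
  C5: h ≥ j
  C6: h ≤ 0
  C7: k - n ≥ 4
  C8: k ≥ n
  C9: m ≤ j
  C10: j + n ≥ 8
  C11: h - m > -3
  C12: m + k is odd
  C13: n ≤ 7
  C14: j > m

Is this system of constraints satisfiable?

Unsatisfiable

From constraints 5 and 6: j ≤ h ≤ 0. From constraint 13: n ≤ 7. Hence j + n ≤ 7. But constraint 10 requires j + n ≥ 8, and 8 > 7. Contradiction.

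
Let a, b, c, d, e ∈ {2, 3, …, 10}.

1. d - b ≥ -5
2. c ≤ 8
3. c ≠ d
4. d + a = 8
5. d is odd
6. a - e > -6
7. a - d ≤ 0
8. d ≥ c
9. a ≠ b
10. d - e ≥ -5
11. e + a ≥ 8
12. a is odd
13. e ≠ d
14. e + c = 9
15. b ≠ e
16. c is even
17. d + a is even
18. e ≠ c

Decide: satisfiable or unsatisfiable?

Try a = 3, b = 8, c = 2, d = 5, e = 7.
Check constraint 1: d - b = -3; constraint 4: d + a = 8. The remaining constraints are straightforward to verify.

Satisfiable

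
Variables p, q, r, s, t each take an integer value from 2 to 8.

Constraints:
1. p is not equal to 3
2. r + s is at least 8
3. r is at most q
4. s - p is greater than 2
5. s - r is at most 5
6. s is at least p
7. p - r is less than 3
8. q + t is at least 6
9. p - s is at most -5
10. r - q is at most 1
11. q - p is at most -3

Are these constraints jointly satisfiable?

Unsatisfiable

Constraints 5, 9, 10, and 11 give q − r ≥ -1, r − s ≥ -5, s − p ≥ 5, p − q ≥ 3.
Adding all 4 inequalities: the left sides telescope to 0, and the right sides sum to (-1) + (-5) + 5 + 3 = 2. So 0 ≥ 2, which is false.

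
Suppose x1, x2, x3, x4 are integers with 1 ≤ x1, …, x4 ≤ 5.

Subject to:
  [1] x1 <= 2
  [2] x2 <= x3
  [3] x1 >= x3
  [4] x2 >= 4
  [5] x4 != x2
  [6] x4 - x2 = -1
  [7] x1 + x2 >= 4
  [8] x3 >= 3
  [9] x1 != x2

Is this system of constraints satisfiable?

From constraints 2 and 4: x3 ≥ x2 and x2 ≥ 4, so x3 ≥ 4. From constraints 1 and 3: x3 ≤ x1 and x1 ≤ 2, so x3 ≤ 2. But 2 < 4, so no value of x3 works.

Unsatisfiable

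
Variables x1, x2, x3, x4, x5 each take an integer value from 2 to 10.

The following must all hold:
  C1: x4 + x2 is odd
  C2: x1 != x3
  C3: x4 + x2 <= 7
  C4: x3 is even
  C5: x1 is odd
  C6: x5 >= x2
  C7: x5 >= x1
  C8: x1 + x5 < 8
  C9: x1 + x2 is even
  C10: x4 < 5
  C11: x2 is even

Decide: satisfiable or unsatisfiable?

Constraint 5 makes x1 odd and constraint 11 makes x2 even, so x1 + x2 must be odd. Constraint 9 says x1 + x2 is even — contradiction.

Unsatisfiable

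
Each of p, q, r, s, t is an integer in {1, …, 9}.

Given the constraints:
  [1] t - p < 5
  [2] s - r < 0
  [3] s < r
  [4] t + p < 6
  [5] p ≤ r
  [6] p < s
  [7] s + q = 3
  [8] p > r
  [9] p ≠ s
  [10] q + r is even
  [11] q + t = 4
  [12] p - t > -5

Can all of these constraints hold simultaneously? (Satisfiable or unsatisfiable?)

Unsatisfiable

Constraints 2, 6, and 8 give s < r, r < p, p < s. Chaining: s < r < p < s, which forces s < s — impossible.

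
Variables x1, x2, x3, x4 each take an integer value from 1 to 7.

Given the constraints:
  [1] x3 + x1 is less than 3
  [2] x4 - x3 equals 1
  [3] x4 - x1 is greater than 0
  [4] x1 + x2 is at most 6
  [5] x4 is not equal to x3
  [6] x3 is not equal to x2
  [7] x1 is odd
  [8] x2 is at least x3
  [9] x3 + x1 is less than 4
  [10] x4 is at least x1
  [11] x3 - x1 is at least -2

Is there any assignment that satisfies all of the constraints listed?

Try x1 = 1, x2 = 2, x3 = 1, x4 = 2.
Check constraint 1: x3 + x1 = 2; constraint 2: x4 - x3 = 1. The remaining constraints are straightforward to verify.

Satisfiable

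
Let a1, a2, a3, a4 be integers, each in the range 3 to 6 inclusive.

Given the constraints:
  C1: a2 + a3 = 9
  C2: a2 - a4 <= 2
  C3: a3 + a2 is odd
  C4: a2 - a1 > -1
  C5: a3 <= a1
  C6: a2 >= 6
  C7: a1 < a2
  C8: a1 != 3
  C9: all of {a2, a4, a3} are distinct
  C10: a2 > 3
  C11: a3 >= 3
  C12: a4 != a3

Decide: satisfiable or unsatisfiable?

One satisfying assignment is a1 = 4, a2 = 6, a3 = 3, a4 = 5.
For the less obvious constraints — constraint 1: a2 + a3 = 9; constraint 2: a2 - a4 = 1 — and the others hold by inspection.

Satisfiable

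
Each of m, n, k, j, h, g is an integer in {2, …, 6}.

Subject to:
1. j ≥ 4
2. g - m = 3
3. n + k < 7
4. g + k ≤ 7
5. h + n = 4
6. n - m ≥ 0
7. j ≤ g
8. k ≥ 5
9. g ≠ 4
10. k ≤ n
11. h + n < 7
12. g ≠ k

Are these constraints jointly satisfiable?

From constraints 1 and 7: g ≥ j ≥ 4. From constraint 8: k ≥ 5. Hence g + k ≥ 9. But constraint 4 requires g + k ≤ 7, and 7 < 9. Contradiction.

Unsatisfiable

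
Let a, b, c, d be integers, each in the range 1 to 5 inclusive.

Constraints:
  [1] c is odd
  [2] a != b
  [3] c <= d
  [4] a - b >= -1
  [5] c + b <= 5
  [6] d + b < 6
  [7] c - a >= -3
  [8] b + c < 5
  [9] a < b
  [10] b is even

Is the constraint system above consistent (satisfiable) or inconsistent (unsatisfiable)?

Try a = 1, b = 2, c = 1, d = 2.
Check constraint 4: a - b = -1; constraint 5: c + b = 3. The remaining constraints are straightforward to verify.

Satisfiable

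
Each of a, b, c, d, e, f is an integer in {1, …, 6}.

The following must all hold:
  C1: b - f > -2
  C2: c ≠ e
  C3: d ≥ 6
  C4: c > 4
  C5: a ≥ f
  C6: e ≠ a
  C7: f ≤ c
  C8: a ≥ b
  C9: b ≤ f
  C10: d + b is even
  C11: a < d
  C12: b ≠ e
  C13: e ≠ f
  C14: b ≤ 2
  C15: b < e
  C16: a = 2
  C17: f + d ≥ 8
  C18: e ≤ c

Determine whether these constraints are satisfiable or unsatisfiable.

Satisfiable

Take a = 2, b = 2, c = 6, d = 6, e = 4, f = 2. Then constraint 1: b - f = 0; constraint 17: f + d = 8, and every other listed constraint is also met.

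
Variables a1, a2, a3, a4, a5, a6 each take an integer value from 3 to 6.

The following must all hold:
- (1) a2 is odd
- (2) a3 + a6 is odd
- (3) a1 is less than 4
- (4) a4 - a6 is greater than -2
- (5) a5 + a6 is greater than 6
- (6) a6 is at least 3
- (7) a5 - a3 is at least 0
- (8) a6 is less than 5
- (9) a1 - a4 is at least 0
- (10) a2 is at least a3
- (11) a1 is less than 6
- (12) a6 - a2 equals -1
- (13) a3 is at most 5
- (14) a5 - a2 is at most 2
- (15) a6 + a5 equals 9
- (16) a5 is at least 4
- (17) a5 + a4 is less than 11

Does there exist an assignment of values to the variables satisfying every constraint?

Satisfiable

Try a1 = 3, a2 = 5, a3 = 5, a4 = 3, a5 = 5, a6 = 4.
Check constraint 4: a4 - a6 = -1; constraint 5: a5 + a6 = 9; constraint 7: a5 - a3 = 0. The remaining constraints are straightforward to verify.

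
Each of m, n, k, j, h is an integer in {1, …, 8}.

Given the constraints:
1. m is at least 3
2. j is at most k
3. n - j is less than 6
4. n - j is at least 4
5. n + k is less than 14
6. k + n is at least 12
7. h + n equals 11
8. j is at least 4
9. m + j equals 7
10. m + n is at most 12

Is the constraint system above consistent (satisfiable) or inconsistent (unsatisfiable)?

Satisfiable

Take m = 3, n = 8, k = 4, j = 4, h = 3. Then constraint 3: n - j = 4; constraint 4: n - j = 4, and every other listed constraint is also met.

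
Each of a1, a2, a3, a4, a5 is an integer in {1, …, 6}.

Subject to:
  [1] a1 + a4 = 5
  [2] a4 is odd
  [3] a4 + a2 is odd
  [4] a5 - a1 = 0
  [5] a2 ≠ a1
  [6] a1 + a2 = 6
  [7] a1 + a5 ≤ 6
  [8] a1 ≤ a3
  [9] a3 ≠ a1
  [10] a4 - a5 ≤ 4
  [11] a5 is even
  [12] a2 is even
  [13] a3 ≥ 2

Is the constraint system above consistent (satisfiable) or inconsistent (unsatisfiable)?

Take a1 = 2, a2 = 4, a3 = 3, a4 = 3, a5 = 2. Then constraint 1: a1 + a4 = 5; constraint 4: a5 - a1 = 0, and every other listed constraint is also met.

Satisfiable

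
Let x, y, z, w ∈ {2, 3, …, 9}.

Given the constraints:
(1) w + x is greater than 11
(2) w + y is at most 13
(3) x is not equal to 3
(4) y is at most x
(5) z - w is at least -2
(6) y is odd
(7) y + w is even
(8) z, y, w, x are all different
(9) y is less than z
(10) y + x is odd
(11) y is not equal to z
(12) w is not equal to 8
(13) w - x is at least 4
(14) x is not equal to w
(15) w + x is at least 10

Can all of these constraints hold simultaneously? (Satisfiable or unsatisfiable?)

Satisfiable

One satisfying assignment is x = 4, y = 3, z = 8, w = 9.
For the less obvious constraints — constraint 1: w + x = 13; constraint 2: w + y = 12 — and the others hold by inspection.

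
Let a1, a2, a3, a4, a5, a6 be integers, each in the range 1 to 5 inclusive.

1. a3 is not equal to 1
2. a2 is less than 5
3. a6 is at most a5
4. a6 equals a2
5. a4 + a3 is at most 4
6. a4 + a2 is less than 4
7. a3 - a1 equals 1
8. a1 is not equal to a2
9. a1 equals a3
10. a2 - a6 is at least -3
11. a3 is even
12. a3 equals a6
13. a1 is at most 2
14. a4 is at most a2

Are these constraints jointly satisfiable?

From constraints 4, 9, and 12, a1 = a3 = a6 = a2, so a1 = a2. But constraint 8 says a1 ≠ a2. Contradiction.

Unsatisfiable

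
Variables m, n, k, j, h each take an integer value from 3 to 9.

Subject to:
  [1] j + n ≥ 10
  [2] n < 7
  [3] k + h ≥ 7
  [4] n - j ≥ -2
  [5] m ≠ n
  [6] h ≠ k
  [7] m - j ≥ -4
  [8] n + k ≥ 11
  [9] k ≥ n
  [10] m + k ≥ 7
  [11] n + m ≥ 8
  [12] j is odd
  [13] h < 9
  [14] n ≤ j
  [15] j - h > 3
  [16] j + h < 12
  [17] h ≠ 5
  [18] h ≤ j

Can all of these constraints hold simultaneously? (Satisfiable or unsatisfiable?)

Satisfiable

Take m = 3, n = 5, k = 7, j = 7, h = 3. Then constraint 1: j + n = 12; constraint 3: k + h = 10, and every other listed constraint is also met.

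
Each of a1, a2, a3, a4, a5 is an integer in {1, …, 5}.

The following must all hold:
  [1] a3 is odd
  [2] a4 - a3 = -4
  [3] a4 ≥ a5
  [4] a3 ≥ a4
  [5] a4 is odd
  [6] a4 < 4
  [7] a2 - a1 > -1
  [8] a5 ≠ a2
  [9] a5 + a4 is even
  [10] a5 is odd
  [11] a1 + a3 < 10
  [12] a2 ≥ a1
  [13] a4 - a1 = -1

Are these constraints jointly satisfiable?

Satisfiable

The assignment a1 = 2, a2 = 2, a3 = 5, a4 = 1, a5 = 1 works:
  constraint 2 holds since a4 - a3 = -4.
  constraint 7 holds since a2 - a1 = 0.
The rest check out directly.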